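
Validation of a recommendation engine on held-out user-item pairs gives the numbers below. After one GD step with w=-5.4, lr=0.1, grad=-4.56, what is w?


w_new = w - α·∇
= -5.4 - 0.1·-4.56
= -5.4 + 0.456
= -4.944

-4.944


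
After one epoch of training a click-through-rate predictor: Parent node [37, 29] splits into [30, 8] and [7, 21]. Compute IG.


Parent = [37, 29], H_parent = 0.9894
H_left = 0.7425 (n=38), H_right = 0.8113 (n=28)
H_children = (38/66)·0.7425 + (28/66)·0.8113 = 0.7717
IG = 0.9894 - 0.7717 = 0.2177

0.2177


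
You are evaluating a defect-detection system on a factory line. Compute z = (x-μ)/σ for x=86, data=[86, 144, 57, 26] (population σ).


μ = 78.25, σ = 43.4878
z = (86 - 78.25)/43.4878 = 0.1782

0.1782


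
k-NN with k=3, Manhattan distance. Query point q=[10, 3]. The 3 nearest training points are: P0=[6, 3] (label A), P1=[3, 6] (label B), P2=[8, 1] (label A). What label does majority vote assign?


d(q,P0) = 4  (label A)
d(q,P1) = 10  (label B)
d(q,P2) = 4  (label A)
Votes: A=2, B=1
Majority → A

A


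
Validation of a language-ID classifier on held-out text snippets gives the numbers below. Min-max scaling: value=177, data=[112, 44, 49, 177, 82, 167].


min=44, max=177
(177-44)/(177-44) = 133/133 = 1.0

1.0


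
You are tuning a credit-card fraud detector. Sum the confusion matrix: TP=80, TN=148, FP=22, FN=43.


Total = TP + TN + FP + FN
= 80 + 148 + 22 + 43
= 293
(Predicted positive: 102, predicted negative: 191)

293


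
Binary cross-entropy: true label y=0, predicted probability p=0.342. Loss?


BCE = -[y·ln(p) + (1-y)·ln(1-p)]
= -0 - 1·ln(1-0.342)
= -ln(0.658) = 0.4186

0.4186


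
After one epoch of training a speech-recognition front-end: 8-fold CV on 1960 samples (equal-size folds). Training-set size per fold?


Fold size = 1960/8 = 245
Training per fold = 1960 - 245 = 1715

1715


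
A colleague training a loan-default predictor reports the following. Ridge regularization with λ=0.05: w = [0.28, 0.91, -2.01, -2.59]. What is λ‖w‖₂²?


‖w‖₂² = (0.28)² + (0.91)² + (-2.01)² + (-2.59)²
     = 0.0784 + 0.8281 + 4.0401 + 6.7081
     = 11.6547
λ·‖w‖₂² = 0.05·11.6547 = 0.582735

0.582735


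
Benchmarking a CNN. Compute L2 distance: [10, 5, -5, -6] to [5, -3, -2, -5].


d = √((10-5)² + (5+ 3)² + (-5+ 2)² + (-6+ 5)²)
  = √(25 + 64 + 9 + 1)
  = √99 = 9.9499

9.9499


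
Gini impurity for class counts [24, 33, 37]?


Probabilities: [24/94, 33/94, 37/94] ≈ [0.2553, 0.3511, 0.3936]
Σpᵢ² = (576 + 1089 + 1369)/94² = 3034/8836
Gini = 1 - Σpᵢ² = 1 - 3034/8836 = 0.6566

0.6566


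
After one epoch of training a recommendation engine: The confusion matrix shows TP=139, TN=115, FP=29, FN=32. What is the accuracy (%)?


Accuracy = (TP+TN)/(TP+TN+FP+FN)
= (139+115)/(315)
= 254/315 = 80.63%

80.63%


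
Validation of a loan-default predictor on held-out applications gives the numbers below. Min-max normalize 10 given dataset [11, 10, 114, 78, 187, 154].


min=10, max=187
(10-10)/(187-10) = 0/177 = 0.0

0.0


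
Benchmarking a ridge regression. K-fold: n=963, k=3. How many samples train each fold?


Fold size = 963/3 = 321
Training per fold = 963 - 321 = 642

642


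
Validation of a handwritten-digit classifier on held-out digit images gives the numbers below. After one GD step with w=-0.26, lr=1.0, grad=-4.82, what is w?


w_new = w - α·∇
= -0.26 - 1.0·-4.82
= -0.26 + 4.82
= 4.56

4.56


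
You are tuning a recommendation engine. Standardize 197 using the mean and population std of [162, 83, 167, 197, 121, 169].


μ = 149.8333, σ = 37.2667
z = (197 - 149.8333)/37.2667 = 1.2657

1.2657


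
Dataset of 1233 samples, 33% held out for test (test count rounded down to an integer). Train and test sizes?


Test = ⌊1233·33/100⌋ = 406
Train = 1233 - 406 = 827

Train: 827, Test: 406


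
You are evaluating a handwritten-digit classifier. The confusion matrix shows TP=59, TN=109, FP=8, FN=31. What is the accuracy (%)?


Accuracy = (TP+TN)/(TP+TN+FP+FN)
= (59+109)/(207)
= 168/207 = 81.16%

81.16%


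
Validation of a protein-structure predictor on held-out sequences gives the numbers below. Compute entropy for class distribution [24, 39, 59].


Probabilities: [24/122, 39/122, 59/122] ≈ [0.1967, 0.3197, 0.4836]
H = -((24/122)·log₂(24/122) + (39/122)·log₂(39/122) + (59/122)·log₂(59/122))
  = 1.4943 bits

1.4943 bits


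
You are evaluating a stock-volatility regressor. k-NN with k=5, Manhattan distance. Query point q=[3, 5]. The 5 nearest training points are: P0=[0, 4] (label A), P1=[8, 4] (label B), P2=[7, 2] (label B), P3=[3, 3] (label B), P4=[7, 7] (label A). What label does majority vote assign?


d(q,P0) = 4  (label A)
d(q,P1) = 6  (label B)
d(q,P2) = 7  (label B)
d(q,P3) = 2  (label B)
d(q,P4) = 6  (label A)
Votes: A=2, B=3
Majority → B

B


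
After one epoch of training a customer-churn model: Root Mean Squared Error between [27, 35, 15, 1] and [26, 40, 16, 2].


MSE = 28/4 = 7
RMSE = √(28/4) = 2.6458

2.6458


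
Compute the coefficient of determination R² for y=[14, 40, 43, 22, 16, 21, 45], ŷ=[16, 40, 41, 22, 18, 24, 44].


ȳ = 28.7143
SS_res = Σ(y-ŷ)² = 22
SS_tot = Σ(y-ȳ)² = 1079.43
R² = 1 - SS_res/SS_tot = 1 - 0.0204 = 0.9796

0.9796


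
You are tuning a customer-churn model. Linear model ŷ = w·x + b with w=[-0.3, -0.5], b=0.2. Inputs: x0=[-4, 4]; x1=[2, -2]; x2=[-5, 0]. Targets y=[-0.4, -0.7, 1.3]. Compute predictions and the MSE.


ŷ0 = (-0.3)·(-4) + (-0.5)·(4) + 0.2 = -0.6
ŷ1 = (-0.3)·(2) + (-0.5)·(-2) + 0.2 = 0.6
ŷ2 = (-0.3)·(-5) + (-0.5)·(0) + 0.2 = 1.7
errors² = [0.04, 1.69, 0.16]
MSE = 1.8900/3 = 0.63

0.63


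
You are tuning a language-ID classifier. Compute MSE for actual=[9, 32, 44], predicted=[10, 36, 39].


Squared errors: (9-10)²=1, (32-36)²=16, (44-39)²=25
Sum = 42
MSE = 42/3 = 14

14


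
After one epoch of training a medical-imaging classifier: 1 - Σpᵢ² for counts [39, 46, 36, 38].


Probabilities: [39/159, 46/159, 36/159, 38/159] ≈ [0.2453, 0.2893, 0.2264, 0.239]
Σpᵢ² = (1521 + 2116 + 1296 + 1444)/159² = 6377/25281
Gini = 1 - Σpᵢ² = 1 - 6377/25281 = 0.7478

0.7478


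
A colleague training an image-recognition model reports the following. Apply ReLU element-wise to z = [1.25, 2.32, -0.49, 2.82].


ReLU(1.25) = max(0, 1.25) = 1.25
ReLU(2.32) = max(0, 2.32) = 2.32
ReLU(-0.49) = max(0, -0.49) = 0.0
ReLU(2.82) = max(0, 2.82) = 2.82
result = [1.25, 2.32, 0.0, 2.82]

[1.25, 2.32, 0.0, 2.82]


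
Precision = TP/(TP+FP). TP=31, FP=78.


Precision = TP/(TP+FP)
= 31/(31+78)
= 31/109 = 28.44%

28.44%


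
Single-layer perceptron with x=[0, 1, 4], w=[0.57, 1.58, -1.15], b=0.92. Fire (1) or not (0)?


z = (0)·(0.57) + (1)·(1.58) + (4)·(-1.15) + 0.92
  = -2.1
step(z) = 0 (z<0)

0


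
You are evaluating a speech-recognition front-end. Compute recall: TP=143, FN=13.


Recall = TP/(TP+FN)
= 143/(143+13)
= 143/156 = 91.67%

91.67%


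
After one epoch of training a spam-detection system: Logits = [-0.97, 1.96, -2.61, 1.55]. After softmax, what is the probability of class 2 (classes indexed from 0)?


Exponentials: e^-0.97=0.3791, e^1.96=7.0993, e^-2.61=0.0735, e^1.55=4.7115
Sum = 12.2634
Softmax = [0.0309, 0.5789, 0.006, 0.3842]
p[2] = 0.0735/12.2634 = 0.006

0.006


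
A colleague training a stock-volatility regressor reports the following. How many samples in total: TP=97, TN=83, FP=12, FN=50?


Total = TP + TN + FP + FN
= 97 + 83 + 12 + 50
= 242
(Predicted positive: 109, predicted negative: 133)

242


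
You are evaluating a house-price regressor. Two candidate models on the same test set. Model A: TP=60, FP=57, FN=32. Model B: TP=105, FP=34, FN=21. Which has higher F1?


Model A: P=60/117=0.5128, R=60/92=0.6522, F1=2PR/(P+R)=2TP/(2TP+FP+FN)=120/209=0.5742
Model B: P=105/139=0.7554, R=105/126=0.8333, F1=2PR/(P+R)=2TP/(2TP+FP+FN)=210/265=0.7925
0.5742 < 0.7925 → Model B

Model B


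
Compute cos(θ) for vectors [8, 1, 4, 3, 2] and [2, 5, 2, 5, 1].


A·B = 8·2 + 1·5 + 4·2 + 3·5 + 2·1 = 46
‖A‖ = √94 = 9.6954, ‖B‖ = √59 = 7.6811
cos = 46/(√94·√59) = 46/√5546 = 0.6177

0.6177


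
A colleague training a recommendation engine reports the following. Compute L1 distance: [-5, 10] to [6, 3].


d = |-5-6| + |10-3|
  = 11 + 7
  = 18

18


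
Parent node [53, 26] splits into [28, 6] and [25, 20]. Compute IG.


Parent = [53, 26], H_parent = 0.914
H_left = 0.6723 (n=34), H_right = 0.9911 (n=45)
H_children = (34/79)·0.6723 + (45/79)·0.9911 = 0.8539
IG = 0.914 - 0.8539 = 0.0601

0.0601


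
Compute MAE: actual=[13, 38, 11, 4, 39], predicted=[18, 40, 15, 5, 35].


Absolute errors: |13-18|=5, |38-40|=2, |11-15|=4, |4-5|=1, |39-35|=4
Sum = 16
MAE = 16/5 = 16/5

16/5


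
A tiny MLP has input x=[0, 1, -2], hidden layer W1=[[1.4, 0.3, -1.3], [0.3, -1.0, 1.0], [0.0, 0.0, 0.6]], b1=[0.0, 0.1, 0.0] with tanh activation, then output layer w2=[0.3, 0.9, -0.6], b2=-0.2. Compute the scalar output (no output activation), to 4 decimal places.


z1[0] = (1.4)·(0) + (0.3)·(1) + (-1.3)·(-2) + 0.0 = 2.9
z1[1] = (0.3)·(0) + (-1.0)·(1) + (1.0)·(-2) + 0.1 = -2.9
z1[2] = (0.0)·(0) + (0.0)·(1) + (0.6)·(-2) + 0.0 = -1.2
h = tanh(z1) = [0.994, -0.994, -0.8337]
output = (0.3)·(0.994) + (0.9)·(-0.994) + (-0.6)·(-0.8337) - 0.2 = -0.2962

-0.2962


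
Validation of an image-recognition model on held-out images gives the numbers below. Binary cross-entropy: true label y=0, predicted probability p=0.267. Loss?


BCE = -[y·ln(p) + (1-y)·ln(1-p)]
= -0 - 1·ln(1-0.267)
= -ln(0.733) = 0.3106

0.3106


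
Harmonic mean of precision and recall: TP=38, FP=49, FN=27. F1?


Precision = 38/87 = 0.4368
Recall = 38/65 = 0.5846
F1 = 2·P·R/(P+R) = 2·TP/(2·TP+FP+FN) = 76/(76+49+27) = 76/152 = 0.5

0.5


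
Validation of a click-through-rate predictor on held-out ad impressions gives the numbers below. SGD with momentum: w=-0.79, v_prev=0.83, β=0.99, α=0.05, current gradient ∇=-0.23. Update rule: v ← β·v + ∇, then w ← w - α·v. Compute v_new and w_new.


v_new = 0.99·0.83 - 0.23 = 0.8217 - 0.23 = 0.5917
w_new = -0.79 - 0.05·0.5917 = -0.79 - 0.029585 = -0.819585

v_new=0.5917, w_new=-0.819585


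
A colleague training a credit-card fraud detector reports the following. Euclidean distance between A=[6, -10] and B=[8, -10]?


d = √((6-8)² + (-10+ 10)²)
  = √(4 + 0)
  = √4 = 2.0

2.0


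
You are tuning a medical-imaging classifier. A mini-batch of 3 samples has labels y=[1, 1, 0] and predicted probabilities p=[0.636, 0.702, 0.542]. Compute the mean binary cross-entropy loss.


L[0] = -ln(0.636) = 0.4526
L[1] = -ln(0.702) = 0.3538
L[2] = -ln(1-0.542) = -ln(0.458) = 0.7809
mean = (0.4526 + 0.3538 + 0.7809)/3 = 0.5291

0.5291


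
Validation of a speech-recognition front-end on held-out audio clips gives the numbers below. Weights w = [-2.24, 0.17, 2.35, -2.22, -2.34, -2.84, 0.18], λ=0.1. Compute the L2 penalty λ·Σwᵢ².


‖w‖₂² = (-2.24)² + (0.17)² + (2.35)² + (-2.22)² + (-2.34)² + (-2.84)² + (0.18)²
     = 5.0176 + 0.0289 + 5.5225 + 4.9284 + 5.4756 + 8.0656 + 0.0324
     = 29.071
λ·‖w‖₂² = 0.1·29.071 = 2.9071

2.9071


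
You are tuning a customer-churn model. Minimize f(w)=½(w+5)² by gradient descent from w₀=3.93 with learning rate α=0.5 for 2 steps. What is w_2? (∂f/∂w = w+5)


step 1: grad = 3.93+5 = 8.93; w = 3.93 - 0.5·(8.93) = -0.535
step 2: grad = -0.535+5 = 4.465; w = -0.535 - 0.5·(4.465) = -2.7675

-2.7675


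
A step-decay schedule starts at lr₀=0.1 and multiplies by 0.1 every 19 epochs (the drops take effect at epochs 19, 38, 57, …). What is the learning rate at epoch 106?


n_drops = ⌊106/19⌋ = 5
lr = 0.1·0.1^5 = 0.1·0.00001 = 0.000001

0.000001


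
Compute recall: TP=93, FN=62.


Recall = TP/(TP+FN)
= 93/(93+62)
= 93/155 = 60.0%

60.0%


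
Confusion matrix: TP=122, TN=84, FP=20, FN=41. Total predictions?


Total = TP + TN + FP + FN
= 122 + 84 + 20 + 41
= 267
(Predicted positive: 142, predicted negative: 125)

267


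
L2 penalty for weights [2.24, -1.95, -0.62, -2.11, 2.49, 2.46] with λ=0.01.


‖w‖₂² = (2.24)² + (-1.95)² + (-0.62)² + (-2.11)² + (2.49)² + (2.46)²
     = 5.0176 + 3.8025 + 0.3844 + 4.4521 + 6.2001 + 6.0516
     = 25.9083
λ·‖w‖₂² = 0.01·25.9083 = 0.259083

0.259083


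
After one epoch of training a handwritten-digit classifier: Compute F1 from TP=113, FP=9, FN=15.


Precision = 113/122 = 0.9262
Recall = 113/128 = 0.8828
F1 = 2·P·R/(P+R) = 2·TP/(2·TP+FP+FN) = 226/(226+9+15) = 226/250 = 0.904

0.904


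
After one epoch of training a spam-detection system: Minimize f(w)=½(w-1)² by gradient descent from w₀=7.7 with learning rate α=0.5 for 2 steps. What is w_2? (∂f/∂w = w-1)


step 1: grad = 7.7-1 = 6.7; w = 7.7 - 0.5·(6.7) = 4.35
step 2: grad = 4.35-1 = 3.35; w = 4.35 - 0.5·(3.35) = 2.675

2.675


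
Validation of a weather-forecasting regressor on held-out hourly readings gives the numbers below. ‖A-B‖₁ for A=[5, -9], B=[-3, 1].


d = |5+ 3| + |-9-1|
  = 8 + 10
  = 18

18


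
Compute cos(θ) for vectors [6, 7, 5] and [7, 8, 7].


A·B = 6·7 + 7·8 + 5·7 = 133
‖A‖ = √110 = 10.4881, ‖B‖ = √162 = 12.7279
cos = 133/(√110·√162) = 133/√17820 = 0.9963

0.9963


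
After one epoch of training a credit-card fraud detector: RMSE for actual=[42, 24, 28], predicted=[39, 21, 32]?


MSE = 34/3 = 11.3333
RMSE = √(34/3) = 3.3665

3.3665


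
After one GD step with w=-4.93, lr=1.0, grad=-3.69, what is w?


w_new = w - α·∇
= -4.93 - 1.0·-3.69
= -4.93 + 3.69
= -1.24

-1.24


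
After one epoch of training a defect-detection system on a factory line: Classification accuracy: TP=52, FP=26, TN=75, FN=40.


Accuracy = (TP+TN)/(TP+TN+FP+FN)
= (52+75)/(193)
= 127/193 = 65.8%

65.8%


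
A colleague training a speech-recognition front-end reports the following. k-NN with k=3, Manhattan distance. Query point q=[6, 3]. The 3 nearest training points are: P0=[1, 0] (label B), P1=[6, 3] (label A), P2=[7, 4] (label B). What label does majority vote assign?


d(q,P0) = 8  (label B)
d(q,P1) = 0  (label A)
d(q,P2) = 2  (label B)
Votes: A=1, B=2
Majority → B

B


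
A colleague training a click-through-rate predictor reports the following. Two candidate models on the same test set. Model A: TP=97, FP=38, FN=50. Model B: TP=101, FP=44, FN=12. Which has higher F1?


Model A: P=97/135=0.7185, R=97/147=0.6599, F1=2PR/(P+R)=2TP/(2TP+FP+FN)=194/282=0.6879
Model B: P=101/145=0.6966, R=101/113=0.8938, F1=2PR/(P+R)=2TP/(2TP+FP+FN)=202/258=0.7829
0.6879 < 0.7829 → Model B

Model B


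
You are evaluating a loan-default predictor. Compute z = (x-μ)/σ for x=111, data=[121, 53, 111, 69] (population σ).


μ = 88.5, σ = 28.2975
z = (111 - 88.5)/28.2975 = 0.7951

0.7951


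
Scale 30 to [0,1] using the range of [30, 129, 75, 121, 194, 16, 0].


min=0, max=194
(30-0)/(194-0) = 30/194 = 0.1546

0.1546


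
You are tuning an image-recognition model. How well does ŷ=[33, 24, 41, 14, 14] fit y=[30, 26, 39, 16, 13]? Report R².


ȳ = 24.8
SS_res = Σ(y-ŷ)² = 22
SS_tot = Σ(y-ȳ)² = 446.8
R² = 1 - SS_res/SS_tot = 1 - 0.0492 = 0.9508

0.9508


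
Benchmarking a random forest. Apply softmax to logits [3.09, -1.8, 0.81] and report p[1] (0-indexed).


Exponentials: e^3.09=21.9771, e^-1.8=0.1653, e^0.81=2.2479
Sum = 24.3903
Softmax = [0.9011, 0.0068, 0.0922]
p[1] = 0.1653/24.3903 = 0.0068

0.0068


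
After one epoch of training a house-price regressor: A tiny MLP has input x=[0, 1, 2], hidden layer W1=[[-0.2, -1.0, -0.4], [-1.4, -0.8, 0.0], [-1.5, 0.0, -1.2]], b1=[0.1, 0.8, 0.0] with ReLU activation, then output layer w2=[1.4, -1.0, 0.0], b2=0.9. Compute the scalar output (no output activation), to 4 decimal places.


z1[0] = (-0.2)·(0) + (-1.0)·(1) + (-0.4)·(2) + 0.1 = -1.7
z1[1] = (-1.4)·(0) + (-0.8)·(1) + (0.0)·(2) + 0.8 = 0.0
z1[2] = (-1.5)·(0) + (0.0)·(1) + (-1.2)·(2) + 0.0 = -2.4
h = ReLU(z1) = [0.0, 0.0, 0.0]
output = (1.4)·(0.0) + (-1.0)·(0.0) + (0.0)·(0.0) + 0.9 = 0.9

0.9


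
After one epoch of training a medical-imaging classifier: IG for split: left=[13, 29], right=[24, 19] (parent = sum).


Parent = [37, 48], H_parent = 0.9879
H_left = 0.8926 (n=42), H_right = 0.9902 (n=43)
H_children = (42/85)·0.8926 + (43/85)·0.9902 = 0.942
IG = 0.9879 - 0.942 = 0.0459

0.0459


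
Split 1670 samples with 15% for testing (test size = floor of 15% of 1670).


Test = ⌊1670·15/100⌋ = 250
Train = 1670 - 250 = 1420

Train: 1420, Test: 250


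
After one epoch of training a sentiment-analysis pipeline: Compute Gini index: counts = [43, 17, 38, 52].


Probabilities: [43/150, 17/150, 38/150, 52/150] ≈ [0.2867, 0.1133, 0.2533, 0.3467]
Σpᵢ² = (1849 + 289 + 1444 + 2704)/150² = 6286/22500
Gini = 1 - Σpᵢ² = 1 - 6286/22500 = 0.7206

0.7206


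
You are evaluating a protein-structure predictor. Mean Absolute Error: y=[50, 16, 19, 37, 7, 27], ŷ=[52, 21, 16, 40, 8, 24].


Absolute errors: |50-52|=2, |16-21|=5, |19-16|=3, |37-40|=3, |7-8|=1, |27-24|=3
Sum = 17
MAE = 17/6 = 17/6

17/6


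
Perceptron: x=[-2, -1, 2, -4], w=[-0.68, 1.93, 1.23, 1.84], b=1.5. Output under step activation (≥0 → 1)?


z = (-2)·(-0.68) + (-1)·(1.93) + (2)·(1.23) + (-4)·(1.84) + 1.5
  = -3.97
step(z) = 0 (z<0)

0


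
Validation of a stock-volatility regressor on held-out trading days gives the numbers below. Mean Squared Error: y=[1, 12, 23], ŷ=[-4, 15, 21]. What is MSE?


Squared errors: (1+ 4)²=25, (12-15)²=9, (23-21)²=4
Sum = 38
MSE = 38/3 = 38/3

38/3


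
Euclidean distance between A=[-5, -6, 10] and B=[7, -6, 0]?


d = √((-5-7)² + (-6+ 6)² + (10-0)²)
  = √(144 + 0 + 100)
  = √244 = 15.6205

15.6205


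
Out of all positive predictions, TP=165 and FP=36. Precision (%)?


Precision = TP/(TP+FP)
= 165/(165+36)
= 165/201 = 82.09%

82.09%


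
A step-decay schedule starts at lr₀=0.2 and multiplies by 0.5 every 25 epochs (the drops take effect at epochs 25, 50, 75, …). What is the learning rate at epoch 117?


n_drops = ⌊117/25⌋ = 4
lr = 0.2·0.5^4 = 0.2·0.0625 = 0.0125

0.0125


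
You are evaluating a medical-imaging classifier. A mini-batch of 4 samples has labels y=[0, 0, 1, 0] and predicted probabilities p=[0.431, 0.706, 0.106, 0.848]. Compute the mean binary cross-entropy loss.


L[0] = -ln(1-0.431) = -ln(0.569) = 0.5639
L[1] = -ln(1-0.706) = -ln(0.294) = 1.2242
L[2] = -ln(0.106) = 2.2443
L[3] = -ln(1-0.848) = -ln(0.152) = 1.8839
mean = (0.5639 + 1.2242 + 2.2443 + 1.8839)/4 = 1.4791

1.4791


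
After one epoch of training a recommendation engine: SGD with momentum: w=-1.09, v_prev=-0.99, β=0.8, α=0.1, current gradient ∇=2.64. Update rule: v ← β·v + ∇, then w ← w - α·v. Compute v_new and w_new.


v_new = 0.8·-0.99 + 2.64 = -0.792 + 2.64 = 1.848
w_new = -1.09 - 0.1·1.848 = -1.09 - 0.1848 = -1.2748

v_new=1.848, w_new=-1.2748


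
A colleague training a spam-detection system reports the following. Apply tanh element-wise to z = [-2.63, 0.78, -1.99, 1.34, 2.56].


tanh(-2.63) = -0.9897
tanh(0.78) = 0.6527
tanh(-1.99) = -0.9633
tanh(1.34) = 0.8717
tanh(2.56) = 0.9881
result = [-0.9897, 0.6527, -0.9633, 0.8717, 0.9881]

[-0.9897, 0.6527, -0.9633, 0.8717, 0.9881]


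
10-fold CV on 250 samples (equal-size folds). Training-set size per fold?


Fold size = 250/10 = 25
Training per fold = 250 - 25 = 225

225


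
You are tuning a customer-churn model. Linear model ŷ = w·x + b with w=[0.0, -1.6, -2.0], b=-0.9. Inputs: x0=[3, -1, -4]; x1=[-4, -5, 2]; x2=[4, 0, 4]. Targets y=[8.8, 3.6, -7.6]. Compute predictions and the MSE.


ŷ0 = (0.0)·(3) + (-1.6)·(-1) + (-2.0)·(-4) - 0.9 = 8.7
ŷ1 = (0.0)·(-4) + (-1.6)·(-5) + (-2.0)·(2) - 0.9 = 3.1
ŷ2 = (0.0)·(4) + (-1.6)·(0) + (-2.0)·(4) - 0.9 = -8.9
errors² = [0.01, 0.25, 1.69]
MSE = 1.9500/3 = 0.65

0.65


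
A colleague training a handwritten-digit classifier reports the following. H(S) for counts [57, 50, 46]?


Probabilities: [57/153, 50/153, 46/153] ≈ [0.3725, 0.3268, 0.3007]
H = -((57/153)·log₂(57/153) + (50/153)·log₂(50/153) + (46/153)·log₂(46/153))
  = 1.5793 bits

1.5793 bits


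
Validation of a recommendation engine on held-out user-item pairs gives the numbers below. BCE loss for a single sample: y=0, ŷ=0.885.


BCE = -[y·ln(p) + (1-y)·ln(1-p)]
= -0 - 1·ln(1-0.885)
= -ln(0.115) = 2.1628

2.1628


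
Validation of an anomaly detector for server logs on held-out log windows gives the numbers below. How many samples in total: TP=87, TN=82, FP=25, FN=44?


Total = TP + TN + FP + FN
= 87 + 82 + 25 + 44
= 238
(Predicted positive: 112, predicted negative: 126)

238


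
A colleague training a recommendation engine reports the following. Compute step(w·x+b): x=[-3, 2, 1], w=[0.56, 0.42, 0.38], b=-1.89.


z = (-3)·(0.56) + (2)·(0.42) + (1)·(0.38) - 1.89
  = -2.35
step(z) = 0 (z<0)

0


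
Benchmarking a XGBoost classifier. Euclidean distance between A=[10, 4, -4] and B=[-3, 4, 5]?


d = √((10+ 3)² + (4-4)² + (-4-5)²)
  = √(169 + 0 + 81)
  = √250 = 15.8114

15.8114


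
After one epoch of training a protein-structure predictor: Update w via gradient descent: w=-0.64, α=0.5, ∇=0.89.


w_new = w - α·∇
= -0.64 - 0.5·0.89
= -0.64 - 0.445
= -1.085

-1.085


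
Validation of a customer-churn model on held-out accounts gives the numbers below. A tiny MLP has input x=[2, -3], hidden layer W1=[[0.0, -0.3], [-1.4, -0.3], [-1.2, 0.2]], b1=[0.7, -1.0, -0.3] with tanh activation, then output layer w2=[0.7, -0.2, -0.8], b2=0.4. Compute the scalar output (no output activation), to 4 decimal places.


z1[0] = (0.0)·(2) + (-0.3)·(-3) + 0.7 = 1.6
z1[1] = (-1.4)·(2) + (-0.3)·(-3) - 1.0 = -2.9
z1[2] = (-1.2)·(2) + (0.2)·(-3) - 0.3 = -3.3
h = tanh(z1) = [0.9217, -0.994, -0.9973]
output = (0.7)·(0.9217) + (-0.2)·(-0.994) + (-0.8)·(-0.9973) + 0.4 = 2.0418

2.0418


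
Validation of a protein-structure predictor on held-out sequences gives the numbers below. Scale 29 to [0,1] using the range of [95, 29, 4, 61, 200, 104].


min=4, max=200
(29-4)/(200-4) = 25/196 = 0.1276

0.1276


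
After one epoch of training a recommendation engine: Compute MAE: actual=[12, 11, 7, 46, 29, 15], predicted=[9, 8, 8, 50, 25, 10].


Absolute errors: |12-9|=3, |11-8|=3, |7-8|=1, |46-50|=4, |29-25|=4, |15-10|=5
Sum = 20
MAE = 20/6 = 10/3

10/3


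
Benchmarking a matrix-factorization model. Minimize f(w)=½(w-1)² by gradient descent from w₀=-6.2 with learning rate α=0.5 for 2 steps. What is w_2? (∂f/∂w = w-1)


step 1: grad = -6.2-1 = -7.2; w = -6.2 - 0.5·(-7.2) = -2.6
step 2: grad = -2.6-1 = -3.6; w = -2.6 - 0.5·(-3.6) = -0.8

-0.8


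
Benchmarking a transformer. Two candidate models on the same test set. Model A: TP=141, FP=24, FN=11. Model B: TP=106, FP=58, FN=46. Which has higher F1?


Model A: P=141/165=0.8545, R=141/152=0.9276, F1=2PR/(P+R)=2TP/(2TP+FP+FN)=282/317=0.8896
Model B: P=106/164=0.6463, R=106/152=0.6974, F1=2PR/(P+R)=2TP/(2TP+FP+FN)=212/316=0.6709
0.8896 > 0.6709 → Model A

Model A


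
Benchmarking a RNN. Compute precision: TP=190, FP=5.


Precision = TP/(TP+FP)
= 190/(190+5)
= 190/195 = 97.44%

97.44%


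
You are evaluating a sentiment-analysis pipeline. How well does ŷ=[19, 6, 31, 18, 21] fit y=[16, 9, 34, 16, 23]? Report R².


ȳ = 19.6
SS_res = Σ(y-ŷ)² = 35
SS_tot = Σ(y-ȳ)² = 357.2
R² = 1 - SS_res/SS_tot = 1 - 0.098 = 0.902

0.902


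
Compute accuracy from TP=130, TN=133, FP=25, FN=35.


Accuracy = (TP+TN)/(TP+TN+FP+FN)
= (130+133)/(323)
= 263/323 = 81.42%

81.42%


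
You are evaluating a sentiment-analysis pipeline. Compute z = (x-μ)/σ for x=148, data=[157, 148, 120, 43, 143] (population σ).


μ = 122.2, σ = 41.441
z = (148 - 122.2)/41.441 = 0.6226

0.6226


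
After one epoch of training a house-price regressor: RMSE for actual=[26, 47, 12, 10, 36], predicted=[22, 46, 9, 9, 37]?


MSE = 28/5 = 5.6
RMSE = √(28/5) = 2.3664

2.3664


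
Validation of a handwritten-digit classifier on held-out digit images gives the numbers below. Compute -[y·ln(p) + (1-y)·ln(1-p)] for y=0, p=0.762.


BCE = -[y·ln(p) + (1-y)·ln(1-p)]
= -0 - 1·ln(1-0.762)
= -ln(0.238) = 1.4355

1.4355


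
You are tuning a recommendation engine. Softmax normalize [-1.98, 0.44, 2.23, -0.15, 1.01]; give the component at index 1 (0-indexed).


Exponentials: e^-1.98=0.1381, e^0.44=1.5527, e^2.23=9.2999, e^-0.15=0.8607, e^1.01=2.7456
Sum = 14.597
Softmax = [0.0095, 0.1064, 0.6371, 0.059, 0.1881]
p[1] = 1.5527/14.597 = 0.1064

0.1064


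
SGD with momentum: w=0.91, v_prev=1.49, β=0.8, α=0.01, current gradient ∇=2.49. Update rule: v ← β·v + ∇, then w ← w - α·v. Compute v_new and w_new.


v_new = 0.8·1.49 + 2.49 = 1.192 + 2.49 = 3.682
w_new = 0.91 - 0.01·3.682 = 0.91 - 0.03682 = 0.87318

v_new=3.682, w_new=0.87318


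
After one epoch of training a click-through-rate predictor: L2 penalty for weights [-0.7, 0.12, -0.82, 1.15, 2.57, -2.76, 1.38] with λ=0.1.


‖w‖₂² = (-0.7)² + (0.12)² + (-0.82)² + (1.15)² + (2.57)² + (-2.76)² + (1.38)²
     = 0.49 + 0.0144 + 0.6724 + 1.3225 + 6.6049 + 7.6176 + 1.9044
     = 18.6262
λ·‖w‖₂² = 0.1·18.6262 = 1.86262

1.86262


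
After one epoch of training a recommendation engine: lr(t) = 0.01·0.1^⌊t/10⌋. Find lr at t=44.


n_drops = ⌊44/10⌋ = 4
lr = 0.01·0.1^4 = 0.01·0.0001 = 0.000001

0.000001


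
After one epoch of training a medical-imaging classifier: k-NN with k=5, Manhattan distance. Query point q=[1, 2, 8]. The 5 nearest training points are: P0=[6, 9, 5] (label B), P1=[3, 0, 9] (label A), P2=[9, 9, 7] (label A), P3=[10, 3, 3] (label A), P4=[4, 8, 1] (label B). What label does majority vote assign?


d(q,P0) = 15  (label B)
d(q,P1) = 5  (label A)
d(q,P2) = 16  (label A)
d(q,P3) = 15  (label A)
d(q,P4) = 16  (label B)
Votes: A=3, B=2
Majority → A

A


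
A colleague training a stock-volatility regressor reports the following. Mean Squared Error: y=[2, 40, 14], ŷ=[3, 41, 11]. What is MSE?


Squared errors: (2-3)²=1, (40-41)²=1, (14-11)²=9
Sum = 11
MSE = 11/3 = 11/3

11/3


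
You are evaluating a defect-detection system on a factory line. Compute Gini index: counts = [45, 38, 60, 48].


Probabilities: [45/191, 38/191, 60/191, 48/191] ≈ [0.2356, 0.199, 0.3141, 0.2513]
Σpᵢ² = (2025 + 1444 + 3600 + 2304)/191² = 9373/36481
Gini = 1 - Σpᵢ² = 1 - 9373/36481 = 0.7431

0.7431


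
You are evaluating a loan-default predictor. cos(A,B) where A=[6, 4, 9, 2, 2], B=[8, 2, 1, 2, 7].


A·B = 6·8 + 4·2 + 9·1 + 2·2 + 2·7 = 83
‖A‖ = √141 = 11.8743, ‖B‖ = √122 = 11.0454
cos = 83/(√141·√122) = 83/√17202 = 0.6328

0.6328


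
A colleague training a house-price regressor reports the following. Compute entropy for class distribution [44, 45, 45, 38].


Probabilities: [44/172, 45/172, 45/172, 38/172] ≈ [0.2558, 0.2616, 0.2616, 0.2209]
H = -((44/172)·log₂(44/172) + (45/172)·log₂(45/172) + (45/172)·log₂(45/172) + (38/172)·log₂(38/172))
  = 1.9966 bits

1.9966 bits


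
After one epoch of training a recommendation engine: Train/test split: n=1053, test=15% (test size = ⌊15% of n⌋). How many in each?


Test = ⌊1053·15/100⌋ = 157
Train = 1053 - 157 = 896

Train: 896, Test: 157


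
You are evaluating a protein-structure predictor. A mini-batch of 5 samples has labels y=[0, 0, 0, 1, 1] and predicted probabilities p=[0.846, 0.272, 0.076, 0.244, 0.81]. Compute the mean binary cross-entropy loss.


L[0] = -ln(1-0.846) = -ln(0.154) = 1.8708
L[1] = -ln(1-0.272) = -ln(0.728) = 0.3175
L[2] = -ln(1-0.076) = -ln(0.924) = 0.079
L[3] = -ln(0.244) = 1.4106
L[4] = -ln(0.81) = 0.2107
mean = (1.8708 + 0.3175 + 0.079 + 1.4106 + 0.2107)/5 = 0.7777

0.7777


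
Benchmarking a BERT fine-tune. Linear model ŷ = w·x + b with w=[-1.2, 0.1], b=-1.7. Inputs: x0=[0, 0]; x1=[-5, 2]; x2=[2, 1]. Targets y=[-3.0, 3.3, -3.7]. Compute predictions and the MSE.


ŷ0 = (-1.2)·(0) + (0.1)·(0) - 1.7 = -1.7
ŷ1 = (-1.2)·(-5) + (0.1)·(2) - 1.7 = 4.5
ŷ2 = (-1.2)·(2) + (0.1)·(1) - 1.7 = -4.0
errors² = [1.69, 1.44, 0.09]
MSE = 3.2200/3 = 1.0733

1.0733


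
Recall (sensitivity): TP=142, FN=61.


Recall = TP/(TP+FN)
= 142/(142+61)
= 142/203 = 69.95%

69.95%


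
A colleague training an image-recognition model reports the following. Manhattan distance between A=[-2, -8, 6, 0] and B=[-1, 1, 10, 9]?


d = |-2+ 1| + |-8-1| + |6-10| + |0-9|
  = 1 + 9 + 4 + 9
  = 23

23


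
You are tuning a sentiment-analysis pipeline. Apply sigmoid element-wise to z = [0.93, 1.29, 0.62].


σ(0.93) = 1/(1+e^-0.93) = 0.7171
σ(1.29) = 1/(1+e^-1.29) = 0.7841
σ(0.62) = 1/(1+e^-0.62) = 0.6502
result = [0.7171, 0.7841, 0.6502]

[0.7171, 0.7841, 0.6502]


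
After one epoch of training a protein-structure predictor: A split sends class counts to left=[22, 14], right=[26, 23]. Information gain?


Parent = [48, 37], H_parent = 0.9879
H_left = 0.9641 (n=36), H_right = 0.9973 (n=49)
H_children = (36/85)·0.9641 + (49/85)·0.9973 = 0.9832
IG = 0.9879 - 0.9832 = 0.0047

0.0047


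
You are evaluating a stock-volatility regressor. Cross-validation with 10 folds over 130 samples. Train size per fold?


Fold size = 130/10 = 13
Training per fold = 130 - 13 = 117

117


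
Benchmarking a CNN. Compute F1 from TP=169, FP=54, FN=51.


Precision = 169/223 = 0.7578
Recall = 169/220 = 0.7682
F1 = 2·P·R/(P+R) = 2·TP/(2·TP+FP+FN) = 338/(338+54+51) = 338/443 = 0.763

0.763


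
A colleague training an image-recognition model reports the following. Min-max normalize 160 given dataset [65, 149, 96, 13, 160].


min=13, max=160
(160-13)/(160-13) = 147/147 = 1.0

1.0


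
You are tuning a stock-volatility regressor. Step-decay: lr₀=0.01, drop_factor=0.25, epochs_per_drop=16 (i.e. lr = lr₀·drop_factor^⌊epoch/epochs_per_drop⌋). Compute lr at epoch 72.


n_drops = ⌊72/16⌋ = 4
lr = 0.01·0.25^4 = 0.01·0.00390625 = 0.0000390625

0.0000390625


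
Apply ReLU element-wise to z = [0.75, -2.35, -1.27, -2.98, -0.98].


ReLU(0.75) = max(0, 0.75) = 0.75
ReLU(-2.35) = max(0, -2.35) = 0.0
ReLU(-1.27) = max(0, -1.27) = 0.0
ReLU(-2.98) = max(0, -2.98) = 0.0
ReLU(-0.98) = max(0, -0.98) = 0.0
result = [0.75, 0.0, 0.0, 0.0, 0.0]

[0.75, 0.0, 0.0, 0.0, 0.0]


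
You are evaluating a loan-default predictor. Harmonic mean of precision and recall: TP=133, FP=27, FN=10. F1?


Precision = 133/160 = 0.8313
Recall = 133/143 = 0.9301
F1 = 2·P·R/(P+R) = 2·TP/(2·TP+FP+FN) = 266/(266+27+10) = 266/303 = 0.8779

0.8779


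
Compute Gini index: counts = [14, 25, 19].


Probabilities: [14/58, 25/58, 19/58] ≈ [0.2414, 0.431, 0.3276]
Σpᵢ² = (196 + 625 + 361)/58² = 1182/3364
Gini = 1 - Σpᵢ² = 1 - 1182/3364 = 0.6486

0.6486


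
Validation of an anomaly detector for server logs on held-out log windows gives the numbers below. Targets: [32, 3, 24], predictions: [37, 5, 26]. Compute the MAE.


Absolute errors: |32-37|=5, |3-5|=2, |24-26|=2
Sum = 9
MAE = 9/3 = 3

3


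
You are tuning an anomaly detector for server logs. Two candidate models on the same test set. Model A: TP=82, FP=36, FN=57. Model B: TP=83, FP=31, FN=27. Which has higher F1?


Model A: P=82/118=0.6949, R=82/139=0.5899, F1=2PR/(P+R)=2TP/(2TP+FP+FN)=164/257=0.6381
Model B: P=83/114=0.7281, R=83/110=0.7545, F1=2PR/(P+R)=2TP/(2TP+FP+FN)=166/224=0.7411
0.6381 < 0.7411 → Model B

Model B


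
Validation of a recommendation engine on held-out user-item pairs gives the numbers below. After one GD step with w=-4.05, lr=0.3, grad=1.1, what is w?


w_new = w - α·∇
= -4.05 - 0.3·1.1
= -4.05 - 0.33
= -4.38

-4.38


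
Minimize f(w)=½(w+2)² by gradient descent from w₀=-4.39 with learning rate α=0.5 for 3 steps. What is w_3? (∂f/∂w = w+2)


step 1: grad = -4.39+2 = -2.39; w = -4.39 - 0.5·(-2.39) = -3.195
step 2: grad = -3.195+2 = -1.195; w = -3.195 - 0.5·(-1.195) = -2.5975
step 3: grad = -2.5975+2 = -0.5975; w = -2.5975 - 0.5·(-0.5975) = -2.29875

-2.29875


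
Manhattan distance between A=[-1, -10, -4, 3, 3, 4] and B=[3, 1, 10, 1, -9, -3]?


d = |-1-3| + |-10-1| + |-4-10| + |3-1| + |3+ 9| + |4+ 3|
  = 4 + 11 + 14 + 2 + 12 + 7
  = 50

50


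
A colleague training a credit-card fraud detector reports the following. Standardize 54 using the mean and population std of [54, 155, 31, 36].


μ = 69, σ = 50.3835
z = (54 - 69)/50.3835 = -0.2977

-0.2977


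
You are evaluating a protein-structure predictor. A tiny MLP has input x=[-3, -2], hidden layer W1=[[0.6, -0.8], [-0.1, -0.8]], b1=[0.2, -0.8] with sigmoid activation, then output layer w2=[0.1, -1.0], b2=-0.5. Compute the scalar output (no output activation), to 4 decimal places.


z1[0] = (0.6)·(-3) + (-0.8)·(-2) + 0.2 = 0.0
z1[1] = (-0.1)·(-3) + (-0.8)·(-2) - 0.8 = 1.1
h = sigmoid(z1) = [0.5, 0.7503]
output = (0.1)·(0.5) + (-1.0)·(0.7503) - 0.5 = -1.2003

-1.2003


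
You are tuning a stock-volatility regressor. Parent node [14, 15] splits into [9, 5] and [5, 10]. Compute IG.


Parent = [14, 15], H_parent = 0.9991
H_left = 0.9403 (n=14), H_right = 0.9183 (n=15)
H_children = (14/29)·0.9403 + (15/29)·0.9183 = 0.9289
IG = 0.9991 - 0.9289 = 0.0702

0.0702


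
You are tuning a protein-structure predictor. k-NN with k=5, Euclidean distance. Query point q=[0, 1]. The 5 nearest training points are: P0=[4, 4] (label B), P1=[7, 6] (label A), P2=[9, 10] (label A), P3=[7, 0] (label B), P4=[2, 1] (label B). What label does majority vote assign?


d(q,P0) = 5.0  (label B)
d(q,P1) = 8.6023  (label A)
d(q,P2) = 12.7279  (label A)
d(q,P3) = 7.0711  (label B)
d(q,P4) = 2.0  (label B)
Votes: A=2, B=3
Majority → B

B


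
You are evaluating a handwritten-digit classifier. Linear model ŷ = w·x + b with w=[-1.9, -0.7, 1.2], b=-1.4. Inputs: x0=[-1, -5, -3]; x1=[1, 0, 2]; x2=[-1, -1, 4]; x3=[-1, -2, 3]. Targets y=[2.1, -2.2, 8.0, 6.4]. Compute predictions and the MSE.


ŷ0 = (-1.9)·(-1) + (-0.7)·(-5) + (1.2)·(-3) - 1.4 = 0.4
ŷ1 = (-1.9)·(1) + (-0.7)·(0) + (1.2)·(2) - 1.4 = -0.9
ŷ2 = (-1.9)·(-1) + (-0.7)·(-1) + (1.2)·(4) - 1.4 = 6.0
ŷ3 = (-1.9)·(-1) + (-0.7)·(-2) + (1.2)·(3) - 1.4 = 5.5
errors² = [2.89, 1.69, 4.0, 0.81]
MSE = 9.3900/4 = 2.3475

2.3475


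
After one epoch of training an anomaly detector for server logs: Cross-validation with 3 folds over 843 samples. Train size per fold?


Fold size = 843/3 = 281
Training per fold = 843 - 281 = 562

562


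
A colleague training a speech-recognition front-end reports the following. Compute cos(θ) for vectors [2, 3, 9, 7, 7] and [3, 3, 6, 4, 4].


A·B = 2·3 + 3·3 + 9·6 + 7·4 + 7·4 = 125
‖A‖ = √192 = 13.8564, ‖B‖ = √86 = 9.2736
cos = 125/(√192·√86) = 125/√16512 = 0.9728

0.9728


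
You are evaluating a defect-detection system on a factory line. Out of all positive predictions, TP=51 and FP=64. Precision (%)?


Precision = TP/(TP+FP)
= 51/(51+64)
= 51/115 = 44.35%

44.35%


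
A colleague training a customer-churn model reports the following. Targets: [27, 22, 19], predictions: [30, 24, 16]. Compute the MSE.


Squared errors: (27-30)²=9, (22-24)²=4, (19-16)²=9
Sum = 22
MSE = 22/3 = 22/3

22/3


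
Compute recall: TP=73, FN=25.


Recall = TP/(TP+FN)
= 73/(73+25)
= 73/98 = 74.49%

74.49%


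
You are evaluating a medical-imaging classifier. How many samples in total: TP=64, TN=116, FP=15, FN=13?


Total = TP + TN + FP + FN
= 64 + 116 + 15 + 13
= 208
(Predicted positive: 79, predicted negative: 129)

208


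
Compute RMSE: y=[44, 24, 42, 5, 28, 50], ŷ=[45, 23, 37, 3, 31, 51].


MSE = 41/6 = 6.8333
RMSE = √(41/6) = 2.6141

2.6141


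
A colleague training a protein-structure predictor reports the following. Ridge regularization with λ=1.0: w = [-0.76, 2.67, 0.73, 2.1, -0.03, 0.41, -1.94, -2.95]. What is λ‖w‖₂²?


‖w‖₂² = (-0.76)² + (2.67)² + (0.73)² + (2.1)² + (-0.03)² + (0.41)² + (-1.94)² + (-2.95)²
     = 0.5776 + 7.1289 + 0.5329 + 4.41 + 0.0009 + 0.1681 + 3.7636 + 8.7025
     = 25.2845
λ·‖w‖₂² = 1.0·25.2845 = 25.2845

25.2845


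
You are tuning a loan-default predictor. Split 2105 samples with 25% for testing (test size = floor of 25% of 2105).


Test = ⌊2105·25/100⌋ = 526
Train = 2105 - 526 = 1579

Train: 1579, Test: 526


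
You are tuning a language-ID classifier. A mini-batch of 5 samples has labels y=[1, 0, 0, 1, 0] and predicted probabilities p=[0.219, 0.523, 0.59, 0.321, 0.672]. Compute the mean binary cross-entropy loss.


L[0] = -ln(0.219) = 1.5187
L[1] = -ln(1-0.523) = -ln(0.477) = 0.7402
L[2] = -ln(1-0.59) = -ln(0.41) = 0.8916
L[3] = -ln(0.321) = 1.1363
L[4] = -ln(1-0.672) = -ln(0.328) = 1.1147
mean = (1.5187 + 0.7402 + 0.8916 + 1.1363 + 1.1147)/5 = 1.0803

1.0803


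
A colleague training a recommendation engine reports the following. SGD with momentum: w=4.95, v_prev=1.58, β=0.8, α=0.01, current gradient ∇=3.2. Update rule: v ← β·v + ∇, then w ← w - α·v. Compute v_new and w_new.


v_new = 0.8·1.58 + 3.2 = 1.264 + 3.2 = 4.464
w_new = 4.95 - 0.01·4.464 = 4.95 - 0.04464 = 4.90536

v_new=4.464, w_new=4.90536


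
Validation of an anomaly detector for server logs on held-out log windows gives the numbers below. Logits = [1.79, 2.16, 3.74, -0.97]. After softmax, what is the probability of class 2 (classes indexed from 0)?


Exponentials: e^1.79=5.9895, e^2.16=8.6711, e^3.74=42.098, e^-0.97=0.3791
Sum = 57.1377
Softmax = [0.1048, 0.1518, 0.7368, 0.0066]
p[2] = 42.098/57.1377 = 0.7368

0.7368


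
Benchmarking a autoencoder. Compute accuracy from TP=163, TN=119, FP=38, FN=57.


Accuracy = (TP+TN)/(TP+TN+FP+FN)
= (163+119)/(377)
= 282/377 = 74.8%

74.8%


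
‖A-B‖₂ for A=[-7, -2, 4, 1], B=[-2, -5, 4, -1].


d = √((-7+ 2)² + (-2+ 5)² + (4-4)² + (1+ 1)²)
  = √(25 + 9 + 0 + 4)
  = √38 = 6.1644

6.1644


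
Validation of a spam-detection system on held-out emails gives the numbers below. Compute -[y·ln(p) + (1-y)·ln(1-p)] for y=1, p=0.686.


BCE = -[y·ln(p) + (1-y)·ln(1-p)]
= -1·ln(0.686) - 0
= -ln(0.686) = 0.3769

0.3769


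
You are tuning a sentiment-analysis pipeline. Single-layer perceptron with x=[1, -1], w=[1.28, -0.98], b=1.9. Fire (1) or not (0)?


z = (1)·(1.28) + (-1)·(-0.98) + 1.9
  = 4.16
step(z) = 1 (z≥0)

1


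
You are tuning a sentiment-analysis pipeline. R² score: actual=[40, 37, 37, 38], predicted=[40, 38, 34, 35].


ȳ = 38
SS_res = Σ(y-ŷ)² = 19
SS_tot = Σ(y-ȳ)² = 6
R² = 1 - SS_res/SS_tot = 1 - 3.1667 = -2.1667

-2.1667


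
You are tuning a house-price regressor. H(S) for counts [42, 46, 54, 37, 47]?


Probabilities: [42/226, 46/226, 54/226, 37/226, 47/226] ≈ [0.1858, 0.2035, 0.2389, 0.1637, 0.208]
H = -((42/226)·log₂(42/226) + (46/226)·log₂(46/226) + (54/226)·log₂(54/226) + (37/226)·log₂(37/226) + (47/226)·log₂(47/226))
  = 2.3107 bits

2.3107 bits


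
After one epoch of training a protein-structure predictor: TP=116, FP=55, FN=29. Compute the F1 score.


Precision = 116/171 = 0.6784
Recall = 116/145 = 0.8
F1 = 2·P·R/(P+R) = 2·TP/(2·TP+FP+FN) = 232/(232+55+29) = 232/316 = 0.7342

0.7342


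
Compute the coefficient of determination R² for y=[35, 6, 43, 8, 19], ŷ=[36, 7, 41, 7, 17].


ȳ = 22.2
SS_res = Σ(y-ŷ)² = 11
SS_tot = Σ(y-ȳ)² = 1070.8
R² = 1 - SS_res/SS_tot = 1 - 0.0103 = 0.9897

0.9897


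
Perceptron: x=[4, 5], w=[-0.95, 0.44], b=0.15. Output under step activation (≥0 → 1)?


z = (4)·(-0.95) + (5)·(0.44) + 0.15
  = -1.45
step(z) = 0 (z<0)

0
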